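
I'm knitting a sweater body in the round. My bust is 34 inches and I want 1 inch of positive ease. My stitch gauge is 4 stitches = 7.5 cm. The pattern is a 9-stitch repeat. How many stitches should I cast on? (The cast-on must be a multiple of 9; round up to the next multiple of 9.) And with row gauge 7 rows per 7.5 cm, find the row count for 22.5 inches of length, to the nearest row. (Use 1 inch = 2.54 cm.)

Cast on 54 stitches; work 53 rows.

Finished = 34 + 1 = 35 inches.
35 inches × 2.54 = 88.90 cm.
4/7.5 = 0.533 sts per cm; 88.90 × 0.533 = 47.41 sts.
Next multiple of 9 → 54.
22.5 inches = 57.15 cm; × 0.933 = 53.34 → 53 rows.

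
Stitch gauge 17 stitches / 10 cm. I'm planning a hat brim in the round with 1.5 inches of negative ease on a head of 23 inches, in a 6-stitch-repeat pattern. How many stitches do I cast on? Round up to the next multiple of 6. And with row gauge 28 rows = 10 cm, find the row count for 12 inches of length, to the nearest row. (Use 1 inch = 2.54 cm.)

Finished = 23 − 1.5 = 21.5 inches.
21.5 inches × 2.54 = 54.61 cm.
17/10 = 1.7 sts per cm; 54.61 × 1.7 = 92.84 sts.
Next multiple of 6 → 96.
12 inches = 30.48 cm; × 2.8 = 85.34 → 85 rows.

Cast on 96 stitches; work 85 rows.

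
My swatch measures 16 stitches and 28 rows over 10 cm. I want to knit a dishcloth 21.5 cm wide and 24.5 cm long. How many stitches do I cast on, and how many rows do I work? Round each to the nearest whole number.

Cast on 34 stitches and work 69 rows.

Stitch gauge = 16/10 = 1.6 sts/cm; 21.5 × 1.6 = 34.40 → 34 sts.
Row gauge = 28/10 = 2.8 rows/cm; 24.5 × 2.8 = 68.60 → 69 rows.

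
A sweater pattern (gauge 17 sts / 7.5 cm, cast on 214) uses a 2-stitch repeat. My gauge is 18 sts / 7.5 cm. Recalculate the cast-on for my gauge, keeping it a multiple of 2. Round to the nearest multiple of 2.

214 × 18 / 17 = 226.59.
Nearest multiple of 2: 226.

Cast on 226 stitches.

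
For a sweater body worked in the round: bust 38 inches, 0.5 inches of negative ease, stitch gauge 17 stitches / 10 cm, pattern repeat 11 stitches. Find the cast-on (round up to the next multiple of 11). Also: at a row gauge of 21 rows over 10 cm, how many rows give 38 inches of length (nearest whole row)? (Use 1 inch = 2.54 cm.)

Cast on 165 stitches; work 203 rows.

Finished = 38 − 0.5 = 37.5 inches.
37.5 inches × 2.54 = 95.25 cm.
17/10 = 1.7 sts per cm; 95.25 × 1.7 = 161.93 sts.
Next multiple of 11 → 165.
38 inches = 96.52 cm; × 2.1 = 202.69 → 203 rows.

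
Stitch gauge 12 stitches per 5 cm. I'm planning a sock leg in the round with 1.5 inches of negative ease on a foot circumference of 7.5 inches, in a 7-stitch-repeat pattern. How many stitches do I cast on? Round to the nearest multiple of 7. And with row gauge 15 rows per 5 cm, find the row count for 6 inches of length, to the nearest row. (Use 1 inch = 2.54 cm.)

Finished = 7.5 − 1.5 = 6 inches.
6 inches × 2.54 = 15.24 cm.
12/5 = 2.4 sts per cm; 15.24 × 2.4 = 36.58 sts.
Nearest multiple of 7 → 35.
6 inches = 15.24 cm; × 3 = 45.72 → 46 rows.

Cast on 35 stitches; work 46 rows.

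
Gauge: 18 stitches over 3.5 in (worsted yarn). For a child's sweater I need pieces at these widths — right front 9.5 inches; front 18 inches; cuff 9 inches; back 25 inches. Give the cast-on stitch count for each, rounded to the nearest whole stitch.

right front 49; front 93; cuff 46; back 129.

Rate = 18/3.5 = 5.143 sts per in.
right front: 9.5 × 5.143 = 48.86 → 49.
front: 18 × 5.143 = 92.57 → 93.
cuff: 9 × 5.143 = 46.29 → 46.
back: 25 × 5.143 = 128.57 → 129.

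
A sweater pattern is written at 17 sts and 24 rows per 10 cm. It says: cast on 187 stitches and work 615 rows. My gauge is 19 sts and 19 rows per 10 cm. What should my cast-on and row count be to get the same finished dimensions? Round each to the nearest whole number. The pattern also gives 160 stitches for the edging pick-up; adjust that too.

Stitches: 187 × 19/17 = 209.00 → 209.
Rows: 615 × 19/24 = 486.88 → 487.
edging pick-up: 160 × 19/17 = 178.82 → 179.

Cast on 209 stitches; work 487 rows; edging pick-up 179 stitches.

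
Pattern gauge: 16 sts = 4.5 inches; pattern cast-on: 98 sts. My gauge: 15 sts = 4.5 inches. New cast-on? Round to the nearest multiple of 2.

Scale factor = 15 / 16 = 0.938.
98 × 15 / 16 = 91.88 sts.
→ 92 sts.

92 stitches.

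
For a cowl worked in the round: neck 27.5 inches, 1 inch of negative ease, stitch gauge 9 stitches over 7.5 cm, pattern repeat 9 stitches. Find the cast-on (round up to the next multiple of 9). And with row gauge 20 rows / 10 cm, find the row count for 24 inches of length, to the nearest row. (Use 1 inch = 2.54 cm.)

Finished = 27.5 − 1 = 26.5 inches.
26.5 inches × 2.54 = 67.31 cm.
9/7.5 = 1.2 sts per cm; 67.31 × 1.2 = 80.77 sts.
Next multiple of 9 → 81.
24 inches = 60.96 cm; × 2 = 121.92 → 122 rows.

Cast on 81 stitches; work 122 rows.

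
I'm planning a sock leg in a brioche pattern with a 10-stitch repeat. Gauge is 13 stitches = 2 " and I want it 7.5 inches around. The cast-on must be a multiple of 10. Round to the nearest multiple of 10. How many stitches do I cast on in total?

13 / 2 = 6.5 sts per inch.
7.5 × 6.5 = 48.75 sts.
Nearest multiple of 10: 50.

50 stitches.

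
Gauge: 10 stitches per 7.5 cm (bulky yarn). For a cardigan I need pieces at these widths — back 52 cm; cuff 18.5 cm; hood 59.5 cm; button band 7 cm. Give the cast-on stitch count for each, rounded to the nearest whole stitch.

back 69; cuff 25; hood 79; button band 9.

Rate = 10/7.5 = 1.333 sts per cm.
back: 52 × 1.333 = 69.33 → 69.
cuff: 18.5 × 1.333 = 24.67 → 25.
hood: 59.5 × 1.333 = 79.33 → 79.
button band: 7 × 1.333 = 9.33 → 9.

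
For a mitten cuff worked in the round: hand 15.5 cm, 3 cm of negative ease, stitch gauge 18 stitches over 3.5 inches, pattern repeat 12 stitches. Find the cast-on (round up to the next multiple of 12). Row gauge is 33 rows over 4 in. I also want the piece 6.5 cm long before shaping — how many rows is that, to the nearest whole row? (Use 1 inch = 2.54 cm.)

Cast on 36 stitches; work 21 rows.

Finished = 15.5 − 3 = 12.5 cm.
12.5 cm × 1/2.54 = 4.92 inches.
18/3.5 = 5.143 sts per in; 4.92 × 5.143 = 25.31 sts.
Next multiple of 12 → 36.
6.5 cm = 2.56 inches; × 8.25 = 21.11 → 21 rows.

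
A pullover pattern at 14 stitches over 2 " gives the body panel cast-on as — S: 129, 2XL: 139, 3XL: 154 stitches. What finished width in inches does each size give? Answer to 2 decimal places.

S 18.43 inches; 2XL 19.86 inches; 3XL 22.00 inches.

14/2 = 7 sts per in.
S: 129 / 7 = 18.429 → 18.43 in.
2XL: 139 / 7 = 19.857 → 19.86 in.
3XL: 154 / 7 = 22.000 → 22.00 in.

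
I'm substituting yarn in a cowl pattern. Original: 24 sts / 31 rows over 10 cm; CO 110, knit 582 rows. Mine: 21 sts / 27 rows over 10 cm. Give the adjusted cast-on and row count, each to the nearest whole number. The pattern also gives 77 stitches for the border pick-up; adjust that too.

Cast on 96 stitches; work 507 rows; border pick-up 67 stitches.

Stitches: 110 × 21/24 = 96.25 → 96.
Rows: 582 × 27/31 = 506.90 → 507.
border pick-up: 77 × 21/24 = 67.38 → 67.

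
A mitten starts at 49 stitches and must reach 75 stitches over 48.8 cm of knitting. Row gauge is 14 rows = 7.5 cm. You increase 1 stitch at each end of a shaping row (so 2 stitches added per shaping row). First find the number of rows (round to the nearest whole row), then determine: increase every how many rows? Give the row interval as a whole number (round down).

Increase every 7th row.

Rows = 48.8 × 1.867 = 91.1 → 91 rows.
Stitches to add: 26 → 13 shaping rows (at 2 st each).
91 / 13 = 7.00 → every 7 rows.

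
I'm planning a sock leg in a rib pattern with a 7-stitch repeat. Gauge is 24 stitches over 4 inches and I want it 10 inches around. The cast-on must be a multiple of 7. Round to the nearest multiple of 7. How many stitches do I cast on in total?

Cast on 63 stitches.

24 / 4 = 6 sts per inch.
10 × 6 = 60.00 sts.
Nearest multiple of 7: 63.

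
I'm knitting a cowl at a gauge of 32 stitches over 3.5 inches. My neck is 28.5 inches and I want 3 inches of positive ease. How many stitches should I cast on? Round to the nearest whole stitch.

Finished = 28.5 + 3 = 31.5 in.
32 / 3.5 = 9.143 sts per inch.
31.50 × 9.143 = 288.00 sts.

Cast on 288 stitches.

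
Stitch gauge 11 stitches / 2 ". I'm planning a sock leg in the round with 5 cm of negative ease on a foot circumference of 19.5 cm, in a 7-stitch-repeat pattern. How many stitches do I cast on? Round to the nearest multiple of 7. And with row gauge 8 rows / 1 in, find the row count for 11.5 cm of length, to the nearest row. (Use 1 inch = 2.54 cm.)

Finished = 19.5 − 5 = 14.5 cm.
14.5 cm × 1/2.54 = 5.71 inches.
11/2 = 5.5 sts per in; 5.71 × 5.5 = 31.40 sts.
Nearest multiple of 7 → 28.
11.5 cm = 4.53 inches; × 8 = 36.22 → 36 rows.

Cast on 28 stitches; work 36 rows.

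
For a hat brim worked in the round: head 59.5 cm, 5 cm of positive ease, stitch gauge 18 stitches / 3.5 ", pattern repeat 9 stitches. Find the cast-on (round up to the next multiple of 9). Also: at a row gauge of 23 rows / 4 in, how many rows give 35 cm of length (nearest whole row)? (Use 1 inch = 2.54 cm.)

Cast on 135 stitches; work 79 rows.

Finished = 59.5 + 5 = 64.5 cm.
64.5 cm × 1/2.54 = 25.39 inches.
18/3.5 = 5.143 sts per in; 25.39 × 5.143 = 130.60 sts.
Next multiple of 9 → 135.
35 cm = 13.78 inches; × 5.75 = 79.23 → 79 rows.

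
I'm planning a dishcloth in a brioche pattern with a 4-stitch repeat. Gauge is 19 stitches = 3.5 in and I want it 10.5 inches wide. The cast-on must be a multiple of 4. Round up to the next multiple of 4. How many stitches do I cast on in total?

60 stitches.

19 / 3.5 = 5.429 sts per inch.
10.5 × 5.429 = 57.00 sts.
Next multiple of 4: 60.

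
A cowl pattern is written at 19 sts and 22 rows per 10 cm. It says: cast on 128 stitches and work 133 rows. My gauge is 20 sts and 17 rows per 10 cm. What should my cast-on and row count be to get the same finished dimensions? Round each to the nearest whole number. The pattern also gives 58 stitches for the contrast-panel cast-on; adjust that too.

Cast on 135 stitches; work 103 rows; contrast-panel cast-on 61 stitches.

Stitches: 128 × 20/19 = 134.74 → 135.
Rows: 133 × 17/22 = 102.77 → 103.
contrast-panel cast-on: 58 × 20/19 = 61.05 → 61.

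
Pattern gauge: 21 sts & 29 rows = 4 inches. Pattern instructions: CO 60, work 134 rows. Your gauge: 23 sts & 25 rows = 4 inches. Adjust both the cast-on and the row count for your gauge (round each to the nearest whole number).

Cast on 66 stitches; work 116 rows.

Stitches: 60 × 23/21 = 65.71 → 66.
Rows: 134 × 25/29 = 115.52 → 116.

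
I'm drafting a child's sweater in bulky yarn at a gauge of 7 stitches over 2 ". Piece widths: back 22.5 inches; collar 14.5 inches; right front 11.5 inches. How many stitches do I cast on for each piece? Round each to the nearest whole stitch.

Rate = 7/2 = 3.5 sts per in.
back: 22.5 × 3.5 = 78.75 → 79.
collar: 14.5 × 3.5 = 50.75 → 51.
right front: 11.5 × 3.5 = 40.25 → 40.

back 79; collar 51; right front 40.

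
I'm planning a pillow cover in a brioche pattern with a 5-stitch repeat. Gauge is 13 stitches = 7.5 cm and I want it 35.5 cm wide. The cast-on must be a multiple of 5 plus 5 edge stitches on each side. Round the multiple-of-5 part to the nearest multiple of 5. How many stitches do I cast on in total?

13 / 7.5 = 1.733 sts per cm.
35.5 × 1.733 = 61.53 sts.
Less 10 edge sts → 51.53 for the repeat.
Nearest multiple of 5: 50.
Add back 10 edge sts → 60.

Cast on 60 stitches.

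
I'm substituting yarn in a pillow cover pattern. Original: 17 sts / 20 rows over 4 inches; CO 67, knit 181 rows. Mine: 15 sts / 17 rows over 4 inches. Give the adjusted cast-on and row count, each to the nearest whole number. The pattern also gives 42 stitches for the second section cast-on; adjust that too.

Stitches: 67 × 15/17 = 59.12 → 59.
Rows: 181 × 17/20 = 153.85 → 154.
second section cast-on: 42 × 15/17 = 37.06 → 37.

Cast on 59 stitches; work 154 rows; second section cast-on 37 stitches.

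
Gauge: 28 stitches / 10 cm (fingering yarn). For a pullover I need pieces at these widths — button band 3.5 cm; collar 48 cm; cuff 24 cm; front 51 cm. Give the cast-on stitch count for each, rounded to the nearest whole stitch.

button band 10; collar 134; cuff 67; front 143.

Rate = 28/10 = 2.8 sts per cm.
button band: 3.5 × 2.8 = 9.80 → 10.
collar: 48 × 2.8 = 134.40 → 134.
cuff: 24 × 2.8 = 67.20 → 67.
front: 51 × 2.8 = 142.80 → 143.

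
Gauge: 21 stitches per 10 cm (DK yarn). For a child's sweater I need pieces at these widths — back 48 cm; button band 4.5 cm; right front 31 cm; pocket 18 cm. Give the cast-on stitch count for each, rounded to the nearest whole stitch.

Rate = 21/10 = 2.1 sts per cm.
back: 48 × 2.1 = 100.80 → 101.
button band: 4.5 × 2.1 = 9.45 → 9.
right front: 31 × 2.1 = 65.10 → 65.
pocket: 18 × 2.1 = 37.80 → 38.

back 101; button band 9; right front 65; pocket 38.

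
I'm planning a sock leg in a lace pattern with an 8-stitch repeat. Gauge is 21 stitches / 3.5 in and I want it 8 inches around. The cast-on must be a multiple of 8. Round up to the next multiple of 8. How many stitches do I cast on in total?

Cast on 48 stitches.

21 / 3.5 = 6 sts per inch.
8 × 6 = 48.00 sts.
Next multiple of 8: 48.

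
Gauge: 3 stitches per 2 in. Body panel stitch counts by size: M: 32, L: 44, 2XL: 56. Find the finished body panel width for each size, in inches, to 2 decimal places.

M 21.33 inches; L 29.33 inches; 2XL 37.33 inches.

3/2 = 1.5 sts per in.
M: 32 / 1.5 = 21.333 → 21.33 in.
L: 44 / 1.5 = 29.333 → 29.33 in.
2XL: 56 / 1.5 = 37.333 → 37.33 in.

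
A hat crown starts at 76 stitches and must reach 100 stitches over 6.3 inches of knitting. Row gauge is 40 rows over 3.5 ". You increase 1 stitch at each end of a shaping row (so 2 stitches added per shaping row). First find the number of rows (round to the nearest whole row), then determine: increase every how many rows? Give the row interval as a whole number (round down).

Increase every 6th row.

Rows = 6.3 × 11.429 = 72.0 → 72 rows.
Stitches to add: 24 → 12 shaping rows (at 2 st each).
72 / 12 = 6.00 → every 6 rows.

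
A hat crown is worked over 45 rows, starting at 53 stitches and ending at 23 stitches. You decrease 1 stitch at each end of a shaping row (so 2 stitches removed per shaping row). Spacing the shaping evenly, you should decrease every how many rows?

Stitches to remove: |23 − 53| = 30.
Shaping rows needed: 30 / 2 = 15.
45 rows / 15 = every 3 rows.

Decrease every 3rd row.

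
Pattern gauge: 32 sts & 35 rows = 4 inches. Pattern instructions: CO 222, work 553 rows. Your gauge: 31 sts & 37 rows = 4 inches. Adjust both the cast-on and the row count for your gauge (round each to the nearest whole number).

Cast on 215 stitches; work 585 rows.

Stitches: 222 × 31/32 = 215.06 → 215.
Rows: 553 × 37/35 = 584.60 → 585.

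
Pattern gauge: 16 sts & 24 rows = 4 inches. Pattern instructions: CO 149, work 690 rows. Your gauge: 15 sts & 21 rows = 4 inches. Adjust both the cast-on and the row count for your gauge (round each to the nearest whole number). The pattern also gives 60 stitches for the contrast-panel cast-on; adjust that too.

Cast on 140 stitches; work 604 rows; contrast-panel cast-on 56 stitches.

Stitches: 149 × 15/16 = 139.69 → 140.
Rows: 690 × 21/24 = 603.75 → 604.
contrast-panel cast-on: 60 × 15/16 = 56.25 → 56.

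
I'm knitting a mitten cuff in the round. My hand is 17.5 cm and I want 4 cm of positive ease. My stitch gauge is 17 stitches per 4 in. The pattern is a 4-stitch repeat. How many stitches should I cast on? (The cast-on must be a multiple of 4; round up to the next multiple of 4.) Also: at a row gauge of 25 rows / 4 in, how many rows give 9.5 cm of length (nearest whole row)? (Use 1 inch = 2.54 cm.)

Cast on 36 stitches; work 23 rows.

Finished = 17.5 + 4 = 21.5 cm.
21.5 cm × 1/2.54 = 8.46 inches.
17/4 = 4.25 sts per in; 8.46 × 4.25 = 35.97 sts.
Next multiple of 4 → 36.
9.5 cm = 3.74 inches; × 6.25 = 23.38 → 23 rows.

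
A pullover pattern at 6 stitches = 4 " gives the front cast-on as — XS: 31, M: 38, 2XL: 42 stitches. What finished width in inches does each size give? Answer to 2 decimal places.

XS 20.67 inches; M 25.33 inches; 2XL 28.00 inches.

6/4 = 1.5 sts per in.
XS: 31 / 1.5 = 20.667 → 20.67 in.
M: 38 / 1.5 = 25.333 → 25.33 in.
2XL: 42 / 1.5 = 28.000 → 28.00 in.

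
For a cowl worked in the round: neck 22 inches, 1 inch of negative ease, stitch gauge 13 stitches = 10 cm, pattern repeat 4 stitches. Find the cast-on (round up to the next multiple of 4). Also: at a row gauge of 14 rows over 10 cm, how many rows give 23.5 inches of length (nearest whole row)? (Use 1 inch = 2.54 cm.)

Finished = 22 − 1 = 21 inches.
21 inches × 2.54 = 53.34 cm.
13/10 = 1.3 sts per cm; 53.34 × 1.3 = 69.34 sts.
Next multiple of 4 → 72.
23.5 inches = 59.69 cm; × 1.4 = 83.57 → 84 rows.

Cast on 72 stitches; work 84 rows.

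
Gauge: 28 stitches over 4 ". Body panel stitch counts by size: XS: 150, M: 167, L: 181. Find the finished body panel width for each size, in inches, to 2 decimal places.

28/4 = 7 sts per in.
XS: 150 / 7 = 21.429 → 21.43 in.
M: 167 / 7 = 23.857 → 23.86 in.
L: 181 / 7 = 25.857 → 25.86 in.

XS 21.43 inches; M 23.86 inches; L 25.86 inches.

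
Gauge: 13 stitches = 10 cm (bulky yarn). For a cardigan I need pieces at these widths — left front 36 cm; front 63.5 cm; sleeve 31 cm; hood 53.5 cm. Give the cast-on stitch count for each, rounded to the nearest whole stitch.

Rate = 13/10 = 1.3 sts per cm.
left front: 36 × 1.3 = 46.80 → 47.
front: 63.5 × 1.3 = 82.55 → 83.
sleeve: 31 × 1.3 = 40.30 → 40.
hood: 53.5 × 1.3 = 69.55 → 70.

left front 47; front 83; sleeve 40; hood 70.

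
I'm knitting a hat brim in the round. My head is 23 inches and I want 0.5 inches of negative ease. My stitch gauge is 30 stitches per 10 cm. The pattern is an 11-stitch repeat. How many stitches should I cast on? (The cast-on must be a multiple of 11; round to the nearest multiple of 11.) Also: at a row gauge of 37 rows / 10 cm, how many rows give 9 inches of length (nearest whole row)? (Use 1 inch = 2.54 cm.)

Cast on 176 stitches; work 85 rows.

Finished = 23 − 0.5 = 22.5 inches.
22.5 inches × 2.54 = 57.15 cm.
30/10 = 3 sts per cm; 57.15 × 3 = 171.45 sts.
Nearest multiple of 11 → 176.
9 inches = 22.86 cm; × 3.7 = 84.58 → 85 rows.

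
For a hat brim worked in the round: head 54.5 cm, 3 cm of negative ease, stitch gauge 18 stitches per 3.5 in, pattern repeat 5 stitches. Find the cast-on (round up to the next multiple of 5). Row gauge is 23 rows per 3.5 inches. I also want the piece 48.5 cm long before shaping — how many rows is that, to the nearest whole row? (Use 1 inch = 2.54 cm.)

Cast on 105 stitches; work 125 rows.

Finished = 54.5 − 3 = 51.5 cm.
51.5 cm × 1/2.54 = 20.28 inches.
18/3.5 = 5.143 sts per in; 20.28 × 5.143 = 104.27 sts.
Next multiple of 5 → 105.
48.5 cm = 19.09 inches; × 6.571 = 125.48 → 125 rows.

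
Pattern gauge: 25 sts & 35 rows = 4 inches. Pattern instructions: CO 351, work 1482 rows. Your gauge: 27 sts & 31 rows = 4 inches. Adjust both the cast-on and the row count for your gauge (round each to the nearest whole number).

Cast on 379 stitches; work 1313 rows.

Stitches: 351 × 27/25 = 379.08 → 379.
Rows: 1482 × 31/35 = 1312.63 → 1313.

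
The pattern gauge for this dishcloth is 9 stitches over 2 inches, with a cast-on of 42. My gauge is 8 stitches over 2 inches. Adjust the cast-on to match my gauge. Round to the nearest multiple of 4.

CO 36 sts.

Scale factor = 8 / 9 = 0.889.
42 × 8 / 9 = 37.33 sts.
→ 36 sts.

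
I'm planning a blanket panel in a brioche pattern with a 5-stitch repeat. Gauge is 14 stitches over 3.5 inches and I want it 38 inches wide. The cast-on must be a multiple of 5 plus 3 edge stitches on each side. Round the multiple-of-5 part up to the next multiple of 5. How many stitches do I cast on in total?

14 / 3.5 = 4 sts per inch.
38 × 4 = 152.00 sts.
Less 6 edge sts → 146.00 for the repeat.
Next multiple of 5: 150.
Add back 6 edge sts → 156.

156 stitches.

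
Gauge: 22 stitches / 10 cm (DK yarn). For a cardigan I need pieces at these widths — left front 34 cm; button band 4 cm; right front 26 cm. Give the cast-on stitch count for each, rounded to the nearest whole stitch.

Rate = 22/10 = 2.2 sts per cm.
left front: 34 × 2.2 = 74.80 → 75.
button band: 4 × 2.2 = 8.80 → 9.
right front: 26 × 2.2 = 57.20 → 57.

left front 75; button band 9; right front 57.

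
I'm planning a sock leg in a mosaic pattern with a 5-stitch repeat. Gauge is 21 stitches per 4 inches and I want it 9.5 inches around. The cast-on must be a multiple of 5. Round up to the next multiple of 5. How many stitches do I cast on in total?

CO 50 sts.

21 / 4 = 5.25 sts per inch.
9.5 × 5.25 = 49.88 sts.
Next multiple of 5: 50.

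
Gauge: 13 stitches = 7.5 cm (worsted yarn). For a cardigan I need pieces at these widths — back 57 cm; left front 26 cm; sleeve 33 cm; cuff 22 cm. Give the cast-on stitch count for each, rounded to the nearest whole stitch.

Rate = 13/7.5 = 1.733 sts per cm.
back: 57 × 1.733 = 98.80 → 99.
left front: 26 × 1.733 = 45.07 → 45.
sleeve: 33 × 1.733 = 57.20 → 57.
cuff: 22 × 1.733 = 38.13 → 38.

back 99; left front 45; sleeve 57; cuff 38.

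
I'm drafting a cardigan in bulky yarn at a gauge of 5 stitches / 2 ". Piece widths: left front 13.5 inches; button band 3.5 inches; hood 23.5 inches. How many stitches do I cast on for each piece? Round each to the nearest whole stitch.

left front 34; button band 9; hood 59.

Rate = 5/2 = 2.5 sts per in.
left front: 13.5 × 2.5 = 33.75 → 34.
button band: 3.5 × 2.5 = 8.75 → 9.
hood: 23.5 × 2.5 = 58.75 → 59.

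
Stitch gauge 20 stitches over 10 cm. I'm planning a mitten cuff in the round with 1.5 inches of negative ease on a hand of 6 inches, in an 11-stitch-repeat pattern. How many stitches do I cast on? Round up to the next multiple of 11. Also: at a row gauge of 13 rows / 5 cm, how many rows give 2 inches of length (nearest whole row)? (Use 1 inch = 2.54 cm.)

Finished = 6 − 1.5 = 4.5 inches.
4.5 inches × 2.54 = 11.43 cm.
20/10 = 2 sts per cm; 11.43 × 2 = 22.86 sts.
Next multiple of 11 → 33.
2 inches = 5.08 cm; × 2.6 = 13.21 → 13 rows.

Cast on 33 stitches; work 13 rows.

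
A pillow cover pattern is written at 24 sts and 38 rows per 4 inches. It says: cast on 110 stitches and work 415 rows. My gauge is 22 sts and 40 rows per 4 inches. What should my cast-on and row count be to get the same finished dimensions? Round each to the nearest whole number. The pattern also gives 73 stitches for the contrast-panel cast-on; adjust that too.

Cast on 101 stitches; work 437 rows; contrast-panel cast-on 67 stitches.

Stitches: 110 × 22/24 = 100.83 → 101.
Rows: 415 × 40/38 = 436.84 → 437.
contrast-panel cast-on: 73 × 22/24 = 66.92 → 67.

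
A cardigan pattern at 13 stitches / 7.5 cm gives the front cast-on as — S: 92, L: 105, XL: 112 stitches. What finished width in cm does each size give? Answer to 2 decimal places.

13/7.5 = 1.733 sts per cm.
S: 92 / 1.733 = 53.077 → 53.08 cm.
L: 105 / 1.733 = 60.577 → 60.58 cm.
XL: 112 / 1.733 = 64.615 → 64.62 cm.

S 53.08 cm; L 60.58 cm; XL 64.62 cm.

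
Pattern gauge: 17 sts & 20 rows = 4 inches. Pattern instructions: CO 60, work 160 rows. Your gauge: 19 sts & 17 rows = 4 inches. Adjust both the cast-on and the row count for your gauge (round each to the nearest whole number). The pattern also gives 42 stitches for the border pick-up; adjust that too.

Cast on 67 stitches; work 136 rows; border pick-up 47 stitches.

Stitches: 60 × 19/17 = 67.06 → 67.
Rows: 160 × 17/20 = 136.00 → 136.
border pick-up: 42 × 19/17 = 46.94 → 47.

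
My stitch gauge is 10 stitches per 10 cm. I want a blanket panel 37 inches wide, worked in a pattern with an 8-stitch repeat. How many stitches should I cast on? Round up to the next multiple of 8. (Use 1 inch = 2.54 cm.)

37 in = 37 × 2.54 = 93.98 cm.
10 / 10 = 1 sts/cm.
93.98 × 1 = 93.98 sts.
→ 96.

96 stitches.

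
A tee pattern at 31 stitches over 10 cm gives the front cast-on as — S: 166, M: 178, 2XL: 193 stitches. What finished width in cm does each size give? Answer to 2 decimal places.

S 53.55 cm; M 57.42 cm; 2XL 62.26 cm.

31/10 = 3.1 sts per cm.
S: 166 / 3.1 = 53.548 → 53.55 cm.
M: 178 / 3.1 = 57.419 → 57.42 cm.
2XL: 193 / 3.1 = 62.258 → 62.26 cm.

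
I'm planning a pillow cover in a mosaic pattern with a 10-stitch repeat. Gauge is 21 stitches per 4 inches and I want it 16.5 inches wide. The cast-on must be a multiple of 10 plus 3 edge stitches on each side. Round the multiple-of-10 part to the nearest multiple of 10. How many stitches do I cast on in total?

CO 86 sts.

21 / 4 = 5.25 sts per inch.
16.5 × 5.25 = 86.62 sts.
Less 6 edge sts → 80.62 for the repeat.
Nearest multiple of 10: 80.
Add back 6 edge sts → 86.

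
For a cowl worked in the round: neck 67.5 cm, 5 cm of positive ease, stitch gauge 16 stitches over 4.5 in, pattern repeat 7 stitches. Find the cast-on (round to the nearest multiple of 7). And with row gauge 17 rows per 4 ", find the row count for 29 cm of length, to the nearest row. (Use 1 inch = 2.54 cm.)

Finished = 67.5 + 5 = 72.5 cm.
72.5 cm × 1/2.54 = 28.54 inches.
16/4.5 = 3.556 sts per in; 28.54 × 3.556 = 101.49 sts.
Nearest multiple of 7 → 98.
29 cm = 11.42 inches; × 4.25 = 48.52 → 49 rows.

Cast on 98 stitches; work 49 rows.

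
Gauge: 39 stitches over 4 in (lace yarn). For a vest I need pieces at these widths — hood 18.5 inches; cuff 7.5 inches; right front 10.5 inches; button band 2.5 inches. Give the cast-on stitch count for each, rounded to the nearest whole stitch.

hood 180; cuff 73; right front 102; button band 24.

Rate = 39/4 = 9.75 sts per in.
hood: 18.5 × 9.75 = 180.38 → 180.
cuff: 7.5 × 9.75 = 73.12 → 73.
right front: 10.5 × 9.75 = 102.38 → 102.
button band: 2.5 × 9.75 = 24.38 → 24.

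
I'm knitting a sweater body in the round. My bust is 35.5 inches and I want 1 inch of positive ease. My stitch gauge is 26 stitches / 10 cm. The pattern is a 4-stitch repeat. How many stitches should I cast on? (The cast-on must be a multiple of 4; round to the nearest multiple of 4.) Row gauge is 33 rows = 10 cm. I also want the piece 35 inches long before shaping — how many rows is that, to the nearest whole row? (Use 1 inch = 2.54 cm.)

Cast on 240 stitches; work 293 rows.

Finished = 35.5 + 1 = 36.5 inches.
36.5 inches × 2.54 = 92.71 cm.
26/10 = 2.6 sts per cm; 92.71 × 2.6 = 241.05 sts.
Nearest multiple of 4 → 240.
35 inches = 88.90 cm; × 3.3 = 293.37 → 293 rows.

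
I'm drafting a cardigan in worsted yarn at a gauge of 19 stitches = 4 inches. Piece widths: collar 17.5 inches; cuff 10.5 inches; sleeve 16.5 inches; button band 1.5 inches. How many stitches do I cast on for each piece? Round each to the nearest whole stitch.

Rate = 19/4 = 4.75 sts per in.
collar: 17.5 × 4.75 = 83.12 → 83.
cuff: 10.5 × 4.75 = 49.88 → 50.
sleeve: 16.5 × 4.75 = 78.38 → 78.
button band: 1.5 × 4.75 = 7.12 → 7.

collar 83; cuff 50; sleeve 78; button band 7.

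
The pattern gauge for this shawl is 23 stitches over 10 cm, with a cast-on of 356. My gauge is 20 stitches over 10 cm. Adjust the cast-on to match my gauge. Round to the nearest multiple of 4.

CO 308 sts.

Scale factor = 20 / 23 = 0.870.
356 × 20 / 23 = 309.57 sts.
→ 308 sts.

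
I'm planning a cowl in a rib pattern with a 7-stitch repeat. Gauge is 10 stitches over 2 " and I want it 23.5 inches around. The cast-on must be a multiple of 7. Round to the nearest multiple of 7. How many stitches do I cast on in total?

10 / 2 = 5 sts per inch.
23.5 × 5 = 117.50 sts.
Nearest multiple of 7: 119.

119 stitches.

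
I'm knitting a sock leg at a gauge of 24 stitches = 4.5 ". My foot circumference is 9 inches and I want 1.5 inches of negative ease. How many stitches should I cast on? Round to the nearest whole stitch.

CO 40 sts.

Finished = 9 − 1.5 = 7.5 in.
24 / 4.5 = 5.333 sts per inch.
7.50 × 5.333 = 40.00 sts.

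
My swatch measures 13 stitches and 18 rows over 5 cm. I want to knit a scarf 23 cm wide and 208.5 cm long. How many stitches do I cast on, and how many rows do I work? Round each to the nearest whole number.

Cast on 60 stitches and work 751 rows.

Stitch gauge = 13/5 = 2.6 sts/cm; 23 × 2.6 = 59.80 → 60 sts.
Row gauge = 18/5 = 3.6 rows/cm; 208.5 × 3.6 = 750.60 → 751 rows.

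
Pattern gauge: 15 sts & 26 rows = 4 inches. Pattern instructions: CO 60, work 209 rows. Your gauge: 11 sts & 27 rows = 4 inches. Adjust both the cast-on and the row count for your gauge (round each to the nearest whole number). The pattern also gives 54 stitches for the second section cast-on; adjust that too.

Stitches: 60 × 11/15 = 44.00 → 44.
Rows: 209 × 27/26 = 217.04 → 217.
second section cast-on: 54 × 11/15 = 39.60 → 40.

Cast on 44 stitches; work 217 rows; second section cast-on 40 stitches.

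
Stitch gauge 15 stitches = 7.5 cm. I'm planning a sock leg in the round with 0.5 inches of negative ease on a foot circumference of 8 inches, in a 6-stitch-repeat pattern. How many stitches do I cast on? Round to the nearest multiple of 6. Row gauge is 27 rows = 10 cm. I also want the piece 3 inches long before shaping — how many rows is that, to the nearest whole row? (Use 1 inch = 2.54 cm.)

Cast on 36 stitches; work 21 rows.

Finished = 8 − 0.5 = 7.5 inches.
7.5 inches × 2.54 = 19.05 cm.
15/7.5 = 2 sts per cm; 19.05 × 2 = 38.10 sts.
Nearest multiple of 6 → 36.
3 inches = 7.62 cm; × 2.7 = 20.57 → 21 rows.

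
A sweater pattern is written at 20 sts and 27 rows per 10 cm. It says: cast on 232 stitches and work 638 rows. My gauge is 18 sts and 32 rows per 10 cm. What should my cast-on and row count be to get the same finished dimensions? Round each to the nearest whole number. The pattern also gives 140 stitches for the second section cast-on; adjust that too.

Stitches: 232 × 18/20 = 208.80 → 209.
Rows: 638 × 32/27 = 756.15 → 756.
second section cast-on: 140 × 18/20 = 126.00 → 126.

Cast on 209 stitches; work 756 rows; second section cast-on 126 stitches.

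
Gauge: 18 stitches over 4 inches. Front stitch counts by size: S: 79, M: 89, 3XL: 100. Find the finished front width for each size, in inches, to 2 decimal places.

18/4 = 4.5 sts per in.
S: 79 / 4.5 = 17.556 → 17.56 in.
M: 89 / 4.5 = 19.778 → 19.78 in.
3XL: 100 / 4.5 = 22.222 → 22.22 in.

S 17.56 inches; M 19.78 inches; 3XL 22.22 inches.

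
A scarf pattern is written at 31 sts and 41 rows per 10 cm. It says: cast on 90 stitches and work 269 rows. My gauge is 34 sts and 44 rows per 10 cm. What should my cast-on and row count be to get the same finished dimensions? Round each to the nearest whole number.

Cast on 99 stitches; work 289 rows.

Stitches: 90 × 34/31 = 98.71 → 99.
Rows: 269 × 44/41 = 288.68 → 289.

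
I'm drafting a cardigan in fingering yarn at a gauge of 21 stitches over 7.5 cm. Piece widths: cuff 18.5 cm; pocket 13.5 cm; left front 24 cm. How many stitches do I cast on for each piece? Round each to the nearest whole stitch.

cuff 52; pocket 38; left front 67.

Rate = 21/7.5 = 2.8 sts per cm.
cuff: 18.5 × 2.8 = 51.80 → 52.
pocket: 13.5 × 2.8 = 37.80 → 38.
left front: 24 × 2.8 = 67.20 → 67.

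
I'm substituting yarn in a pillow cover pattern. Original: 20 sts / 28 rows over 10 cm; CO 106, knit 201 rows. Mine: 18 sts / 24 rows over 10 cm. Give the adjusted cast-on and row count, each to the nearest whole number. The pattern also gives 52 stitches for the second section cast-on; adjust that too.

Stitches: 106 × 18/20 = 95.40 → 95.
Rows: 201 × 24/28 = 172.29 → 172.
second section cast-on: 52 × 18/20 = 46.80 → 47.

Cast on 95 stitches; work 172 rows; second section cast-on 47 stitches.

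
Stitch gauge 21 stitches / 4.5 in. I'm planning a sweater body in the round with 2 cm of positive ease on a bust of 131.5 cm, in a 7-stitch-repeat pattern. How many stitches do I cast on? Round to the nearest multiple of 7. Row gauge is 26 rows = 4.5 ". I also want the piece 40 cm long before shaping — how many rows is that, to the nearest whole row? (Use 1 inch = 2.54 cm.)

Finished = 131.5 + 2 = 133.5 cm.
133.5 cm × 1/2.54 = 52.56 inches.
21/4.5 = 4.667 sts per in; 52.56 × 4.667 = 245.28 sts.
Nearest multiple of 7 → 245.
40 cm = 15.75 inches; × 5.778 = 90.99 → 91 rows.

Cast on 245 stitches; work 91 rows.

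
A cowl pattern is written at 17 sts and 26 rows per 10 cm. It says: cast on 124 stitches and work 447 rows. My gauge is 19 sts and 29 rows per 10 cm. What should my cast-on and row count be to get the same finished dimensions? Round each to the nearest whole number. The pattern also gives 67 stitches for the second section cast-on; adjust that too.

Stitches: 124 × 19/17 = 138.59 → 139.
Rows: 447 × 29/26 = 498.58 → 499.
second section cast-on: 67 × 19/17 = 74.88 → 75.

Cast on 139 stitches; work 499 rows; second section cast-on 75 stitches.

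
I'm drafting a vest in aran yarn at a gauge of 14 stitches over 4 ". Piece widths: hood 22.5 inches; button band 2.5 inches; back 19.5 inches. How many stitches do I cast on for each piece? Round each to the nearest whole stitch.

hood 79; button band 9; back 68.

Rate = 14/4 = 3.5 sts per in.
hood: 22.5 × 3.5 = 78.75 → 79.
button band: 2.5 × 3.5 = 8.75 → 9.
back: 19.5 × 3.5 = 68.25 → 68.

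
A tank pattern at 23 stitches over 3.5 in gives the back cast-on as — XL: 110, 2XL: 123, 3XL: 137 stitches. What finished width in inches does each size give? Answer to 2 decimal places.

XL 16.74 inches; 2XL 18.72 inches; 3XL 20.85 inches.

23/3.5 = 6.571 sts per in.
XL: 110 / 6.571 = 16.739 → 16.74 in.
2XL: 123 / 6.571 = 18.717 → 18.72 in.
3XL: 137 / 6.571 = 20.848 → 20.85 in.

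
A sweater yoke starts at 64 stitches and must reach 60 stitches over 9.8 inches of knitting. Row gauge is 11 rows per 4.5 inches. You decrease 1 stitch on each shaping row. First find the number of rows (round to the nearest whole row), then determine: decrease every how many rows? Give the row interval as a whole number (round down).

Decrease every 6th row.

Rows = 9.8 × 2.444 = 24.0 → 24 rows.
Stitches to remove: 4 → 4 shaping rows (at 1 st each).
24 / 4 = 6.00 → every 6 rows.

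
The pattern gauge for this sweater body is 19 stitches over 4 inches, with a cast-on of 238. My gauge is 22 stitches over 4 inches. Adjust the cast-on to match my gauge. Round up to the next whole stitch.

276 stitches.

Scale factor = 22 / 19 = 1.158.
238 × 22 / 19 = 275.58 sts.
→ 276 sts.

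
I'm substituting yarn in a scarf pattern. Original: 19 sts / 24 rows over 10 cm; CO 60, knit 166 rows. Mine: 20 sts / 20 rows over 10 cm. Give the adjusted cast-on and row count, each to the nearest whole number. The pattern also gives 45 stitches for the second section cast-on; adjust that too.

Cast on 63 stitches; work 138 rows; second section cast-on 47 stitches.

Stitches: 60 × 20/19 = 63.16 → 63.
Rows: 166 × 20/24 = 138.33 → 138.
second section cast-on: 45 × 20/19 = 47.37 → 47.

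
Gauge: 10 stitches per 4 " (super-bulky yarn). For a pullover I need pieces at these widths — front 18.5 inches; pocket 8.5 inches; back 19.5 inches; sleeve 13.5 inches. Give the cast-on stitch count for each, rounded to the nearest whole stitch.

front 46; pocket 21; back 49; sleeve 34.

Rate = 10/4 = 2.5 sts per in.
front: 18.5 × 2.5 = 46.25 → 46.
pocket: 8.5 × 2.5 = 21.25 → 21.
back: 19.5 × 2.5 = 48.75 → 49.
sleeve: 13.5 × 2.5 = 33.75 → 34.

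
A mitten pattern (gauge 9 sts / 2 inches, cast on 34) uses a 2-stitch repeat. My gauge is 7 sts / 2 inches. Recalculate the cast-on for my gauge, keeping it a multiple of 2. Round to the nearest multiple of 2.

34 × 7 / 9 = 26.44.
Nearest multiple of 2: 26.

CO 26 sts.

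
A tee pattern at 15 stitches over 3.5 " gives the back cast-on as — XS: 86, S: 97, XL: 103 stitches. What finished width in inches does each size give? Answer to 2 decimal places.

XS 20.07 inches; S 22.63 inches; XL 24.03 inches.

15/3.5 = 4.286 sts per in.
XS: 86 / 4.286 = 20.067 → 20.07 in.
S: 97 / 4.286 = 22.633 → 22.63 in.
XL: 103 / 4.286 = 24.033 → 24.03 in.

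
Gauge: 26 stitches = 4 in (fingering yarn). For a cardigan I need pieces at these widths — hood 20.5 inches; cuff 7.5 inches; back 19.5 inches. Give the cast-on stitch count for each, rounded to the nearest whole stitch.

Rate = 26/4 = 6.5 sts per in.
hood: 20.5 × 6.5 = 133.25 → 133.
cuff: 7.5 × 6.5 = 48.75 → 49.
back: 19.5 × 6.5 = 126.75 → 127.

hood 133; cuff 49; back 127.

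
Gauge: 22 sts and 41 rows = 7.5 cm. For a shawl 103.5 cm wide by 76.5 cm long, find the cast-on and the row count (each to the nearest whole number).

Cast on 304 stitches and work 418 rows.

Stitch gauge = 22/7.5 = 2.933 sts/cm; 103.5 × 2.933 = 303.60 → 304 sts.
Row gauge = 41/7.5 = 5.467 rows/cm; 76.5 × 5.467 = 418.20 → 418 rows.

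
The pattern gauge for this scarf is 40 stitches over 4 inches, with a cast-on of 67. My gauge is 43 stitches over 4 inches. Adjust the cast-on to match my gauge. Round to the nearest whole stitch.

Scale factor = 43 / 40 = 1.075.
67 × 43 / 40 = 72.03 sts.
→ 72 sts.

Cast on 72 stitches.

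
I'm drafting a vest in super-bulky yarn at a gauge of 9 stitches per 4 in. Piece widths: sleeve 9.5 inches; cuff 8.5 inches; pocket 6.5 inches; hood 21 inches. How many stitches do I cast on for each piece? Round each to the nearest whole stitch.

Rate = 9/4 = 2.25 sts per in.
sleeve: 9.5 × 2.25 = 21.38 → 21.
cuff: 8.5 × 2.25 = 19.12 → 19.
pocket: 6.5 × 2.25 = 14.62 → 15.
hood: 21 × 2.25 = 47.25 → 47.

sleeve 21; cuff 19; pocket 15; hood 47.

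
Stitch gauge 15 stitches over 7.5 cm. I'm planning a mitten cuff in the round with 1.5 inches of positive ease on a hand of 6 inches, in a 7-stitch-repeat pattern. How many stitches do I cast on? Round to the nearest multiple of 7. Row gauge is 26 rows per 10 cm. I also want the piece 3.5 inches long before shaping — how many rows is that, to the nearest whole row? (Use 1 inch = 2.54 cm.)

Finished = 6 + 1.5 = 7.5 inches.
7.5 inches × 2.54 = 19.05 cm.
15/7.5 = 2 sts per cm; 19.05 × 2 = 38.10 sts.
Nearest multiple of 7 → 35.
3.5 inches = 8.89 cm; × 2.6 = 23.11 → 23 rows.

Cast on 35 stitches; work 23 rows.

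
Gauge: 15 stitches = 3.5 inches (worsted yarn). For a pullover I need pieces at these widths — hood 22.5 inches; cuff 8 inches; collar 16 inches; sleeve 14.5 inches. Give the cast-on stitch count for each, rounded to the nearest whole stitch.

hood 96; cuff 34; collar 69; sleeve 62.

Rate = 15/3.5 = 4.286 sts per in.
hood: 22.5 × 4.286 = 96.43 → 96.
cuff: 8 × 4.286 = 34.29 → 34.
collar: 16 × 4.286 = 68.57 → 69.
sleeve: 14.5 × 4.286 = 62.14 → 62.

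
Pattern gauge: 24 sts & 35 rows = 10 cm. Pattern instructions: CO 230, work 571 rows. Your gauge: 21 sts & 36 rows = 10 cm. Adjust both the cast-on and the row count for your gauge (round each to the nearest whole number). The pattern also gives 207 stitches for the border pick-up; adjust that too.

Stitches: 230 × 21/24 = 201.25 → 201.
Rows: 571 × 36/35 = 587.31 → 587.
border pick-up: 207 × 21/24 = 181.12 → 181.

Cast on 201 stitches; work 587 rows; border pick-up 181 stitches.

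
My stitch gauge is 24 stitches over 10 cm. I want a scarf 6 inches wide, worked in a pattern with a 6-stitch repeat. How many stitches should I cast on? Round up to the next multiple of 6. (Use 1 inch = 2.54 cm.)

6 in = 6 × 2.54 = 15.24 cm.
24 / 10 = 2.4 sts/cm.
15.24 × 2.4 = 36.58 sts.
→ 42.

Cast on 42 stitches.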